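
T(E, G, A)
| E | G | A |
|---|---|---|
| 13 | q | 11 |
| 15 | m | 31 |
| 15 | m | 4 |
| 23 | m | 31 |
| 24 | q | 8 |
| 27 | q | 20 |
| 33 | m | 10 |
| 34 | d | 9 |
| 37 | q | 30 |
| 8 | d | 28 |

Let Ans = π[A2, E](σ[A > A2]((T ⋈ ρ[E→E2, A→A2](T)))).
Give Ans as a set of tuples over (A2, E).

ρ[E→E2, A→A2]: schema becomes (E2, G, A2); tuples unchanged.
T ⋈ ρ[E→E2, A→A2](T) (natural join on G): {(13, q, 11, 13, 11), (13, q, 11, 24, 8), (13, q, 11, 27, 20), (13, q, 11, 37, 30), (15, m, 31, 15, 31), (15, m, 31, 15, 4), (15, m, 31, 23, 31), (15, m, 31, 33, 10), (15, m, 4, 15, 31), (15, m, 4, 15, 4), (15, m, 4, 23, 31), (15, m, 4, 33, 10), (23, m, 31, 15, 31), (23, m, 31, 15, 4), (23, m, 31, 23, 31), (23, m, 31, 33, 10), (24, q, 8, 13, 11), (24, q, 8, 24, 8), (24, q, 8, 27, 20), (24, q, 8, 37, 30), (27, q, 20, 13, 11), (27, q, 20, 24, 8), (27, q, 20, 27, 20), (27, q, 20, 37, 30), (33, m, 10, 15, 31), (33, m, 10, 15, 4), (33, m, 10, 23, 31), (33, m, 10, 33, 10), (34, d, 9, 34, 9), (34, d, 9, 8, 28), (37, q, 30, 13, 11), (37, q, 30, 24, 8), (37, q, 30, 27, 20), (37, q, 30, 37, 30), (8, d, 28, 34, 9), (8, d, 28, 8, 28)}
Selection A > A2: {(13, q, 11, 24, 8), (15, m, 31, 15, 4), (15, m, 31, 33, 10), (23, m, 31, 15, 4), (23, m, 31, 33, 10), (27, q, 20, 13, 11), (27, q, 20, 24, 8), (33, m, 10, 15, 4), (37, q, 30, 13, 11), (37, q, 30, 24, 8), (37, q, 30, 27, 20), (8, d, 28, 34, 9)}
Keep only column(s) A2, E: {(10, 15), (10, 23), (11, 27), (11, 37), (20, 37), (4, 15), (4, 23), (4, 33), (8, 13), (8, 27), (8, 37), (9, 8)}

{(10, 15), (10, 23), (11, 27), (11, 37), (20, 37), (4, 15), (4, 23), (4, 33), (8, 13), (8, 27), (8, 37), (9, 8)}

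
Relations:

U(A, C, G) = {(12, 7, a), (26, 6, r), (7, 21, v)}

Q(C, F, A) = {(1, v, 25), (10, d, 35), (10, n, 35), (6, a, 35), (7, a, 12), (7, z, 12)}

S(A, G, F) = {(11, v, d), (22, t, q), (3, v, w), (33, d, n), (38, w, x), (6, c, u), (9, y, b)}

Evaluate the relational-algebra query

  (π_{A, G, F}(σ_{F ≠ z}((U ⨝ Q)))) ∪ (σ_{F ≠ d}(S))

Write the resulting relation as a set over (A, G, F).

Joining U and Q on A, C yields {(12, 7, a, a), (12, 7, a, z)}.
σ[F ≠ z]: keep tuples satisfying F ≠ z → {(12, 7, a, a)}
Projecting to A, G, F: {(12, a, a)}
σ[F ≠ d]: keep tuples satisfying F ≠ d → {(22, t, q), (3, v, w), (33, d, n), (38, w, x), (6, c, u), (9, y, b)}
Union: {(12, a, a)} with {(22, t, q), (3, v, w), (33, d, n), (38, w, x), (6, c, u), (9, y, b)} → {(12, a, a), (22, t, q), (3, v, w), (33, d, n), (38, w, x), (6, c, u), (9, y, b)}

{(12, a, a), (22, t, q), (3, v, w), (33, d, n), (38, w, x), (6, c, u), (9, y, b)}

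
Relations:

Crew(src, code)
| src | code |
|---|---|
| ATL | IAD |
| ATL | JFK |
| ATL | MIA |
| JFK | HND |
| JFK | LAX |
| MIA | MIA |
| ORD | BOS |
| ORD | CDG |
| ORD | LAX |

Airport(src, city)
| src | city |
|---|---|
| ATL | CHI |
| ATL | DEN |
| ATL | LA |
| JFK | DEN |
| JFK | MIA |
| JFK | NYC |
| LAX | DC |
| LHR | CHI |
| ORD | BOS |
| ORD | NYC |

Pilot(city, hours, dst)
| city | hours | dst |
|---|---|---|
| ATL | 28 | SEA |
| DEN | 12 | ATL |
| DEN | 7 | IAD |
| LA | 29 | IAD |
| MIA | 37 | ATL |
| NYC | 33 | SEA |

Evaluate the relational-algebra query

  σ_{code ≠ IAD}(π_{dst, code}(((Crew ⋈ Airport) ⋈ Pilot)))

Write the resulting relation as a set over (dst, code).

{(ATL, HND), (ATL, JFK), (ATL, LAX), (ATL, MIA), (IAD, HND), (IAD, JFK), (IAD, LAX), (IAD, MIA), (SEA, BOS), (SEA, CDG), (SEA, HND), (SEA, LAX)}

Joining Crew and Airport on src yields {(ATL, IAD, CHI), (ATL, IAD, DEN), (ATL, IAD, LA), (ATL, JFK, CHI), (ATL, JFK, DEN), (ATL, JFK, LA), (ATL, MIA, CHI), (ATL, MIA, DEN), (ATL, MIA, LA), (JFK, HND, DEN), (JFK, HND, MIA), (JFK, HND, NYC), (JFK, LAX, DEN), (JFK, LAX, MIA), (JFK, LAX, NYC), (ORD, BOS, BOS), (ORD, BOS, NYC), (ORD, CDG, BOS), (ORD, CDG, NYC), (ORD, LAX, BOS), (ORD, LAX, NYC)}.
Joining (Crew ⋈ Airport) and Pilot on city yields {(ATL, IAD, DEN, 12, ATL), (ATL, IAD, DEN, 7, IAD), (ATL, IAD, LA, 29, IAD), (ATL, JFK, DEN, 12, ATL), (ATL, JFK, DEN, 7, IAD), (ATL, JFK, LA, 29, IAD), (ATL, MIA, DEN, 12, ATL), (ATL, MIA, DEN, 7, IAD), (ATL, MIA, LA, 29, IAD), (JFK, HND, DEN, 12, ATL), (JFK, HND, DEN, 7, IAD), (JFK, HND, MIA, 37, ATL), (JFK, HND, NYC, 33, SEA), (JFK, LAX, DEN, 12, ATL), (JFK, LAX, DEN, 7, IAD), (JFK, LAX, MIA, 37, ATL), (JFK, LAX, NYC, 33, SEA), (ORD, BOS, NYC, 33, SEA), (ORD, CDG, NYC, 33, SEA), (ORD, LAX, NYC, 33, SEA)}.
π_{dst, code} gives {(ATL, HND), (ATL, IAD), (ATL, JFK), (ATL, LAX), (ATL, MIA), (IAD, HND), (IAD, IAD), (IAD, JFK), (IAD, LAX), (IAD, MIA), (SEA, BOS), (SEA, CDG), (SEA, HND), (SEA, LAX)} (6 duplicate(s) eliminated).
Filtering on code ≠ IAD leaves {(ATL, HND), (ATL, JFK), (ATL, LAX), (ATL, MIA), (IAD, HND), (IAD, JFK), (IAD, LAX), (IAD, MIA), (SEA, BOS), (SEA, CDG), (SEA, HND), (SEA, LAX)}.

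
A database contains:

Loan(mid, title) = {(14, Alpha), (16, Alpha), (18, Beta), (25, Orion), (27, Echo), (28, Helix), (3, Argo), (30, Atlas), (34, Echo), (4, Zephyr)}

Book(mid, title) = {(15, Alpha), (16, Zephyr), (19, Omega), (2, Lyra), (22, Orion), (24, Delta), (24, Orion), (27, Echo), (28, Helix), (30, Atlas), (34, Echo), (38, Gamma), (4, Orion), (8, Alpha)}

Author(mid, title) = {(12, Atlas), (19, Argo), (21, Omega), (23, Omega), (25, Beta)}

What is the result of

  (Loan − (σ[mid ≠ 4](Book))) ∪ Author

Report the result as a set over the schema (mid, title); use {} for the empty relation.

{(12, Atlas), (14, Alpha), (16, Alpha), (18, Beta), (19, Argo), (21, Omega), (23, Omega), (25, Beta), (25, Orion), (3, Argo), (4, Zephyr)}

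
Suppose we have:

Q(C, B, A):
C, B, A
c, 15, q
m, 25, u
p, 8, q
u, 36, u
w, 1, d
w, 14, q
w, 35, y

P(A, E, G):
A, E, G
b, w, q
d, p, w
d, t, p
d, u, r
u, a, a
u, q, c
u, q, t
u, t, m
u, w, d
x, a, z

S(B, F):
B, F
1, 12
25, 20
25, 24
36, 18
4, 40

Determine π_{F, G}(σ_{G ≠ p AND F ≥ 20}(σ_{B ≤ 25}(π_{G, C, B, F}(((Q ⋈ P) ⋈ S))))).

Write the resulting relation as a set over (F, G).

{(20, a), (20, c), (20, d), (20, m), (20, t), (24, a), (24, c), (24, d), (24, m), (24, t)}

Q ⋈ P (natural join on A): {(m, 25, u, a, a), (m, 25, u, q, c), (m, 25, u, q, t), (m, 25, u, t, m), (m, 25, u, w, d), (u, 36, u, a, a), (u, 36, u, q, c), (u, 36, u, q, t), (u, 36, u, t, m), (u, 36, u, w, d), (w, 1, d, p, w), (w, 1, d, t, p), (w, 1, d, u, r)}
(Q ⋈ P) ⋈ S (natural join on B): {(m, 25, u, a, a, 20), (m, 25, u, a, a, 24), (m, 25, u, q, c, 20), (m, 25, u, q, c, 24), (m, 25, u, q, t, 20), (m, 25, u, q, t, 24), (m, 25, u, t, m, 20), (m, 25, u, t, m, 24), (m, 25, u, w, d, 20), (m, 25, u, w, d, 24), (u, 36, u, a, a, 18), (u, 36, u, q, c, 18), (u, 36, u, q, t, 18), (u, 36, u, t, m, 18), (u, 36, u, w, d, 18), (w, 1, d, p, w, 12), (w, 1, d, t, p, 12), (w, 1, d, u, r, 12)}
Keep only column(s) G, C, B, F: {(a, m, 25, 20), (a, m, 25, 24), (a, u, 36, 18), (c, m, 25, 20), (c, m, 25, 24), (c, u, 36, 18), (d, m, 25, 20), (d, m, 25, 24), (d, u, 36, 18), (m, m, 25, 20), (m, m, 25, 24), (m, u, 36, 18), (p, w, 1, 12), (r, w, 1, 12), (t, m, 25, 20), (t, m, 25, 24), (t, u, 36, 18), (w, w, 1, 12)}
Filtering on B ≤ 25 leaves {(a, m, 25, 20), (a, m, 25, 24), (c, m, 25, 20), (c, m, 25, 24), (d, m, 25, 20), (d, m, 25, 24), (m, m, 25, 20), (m, m, 25, 24), (p, w, 1, 12), (r, w, 1, 12), (t, m, 25, 20), (t, m, 25, 24), (w, w, 1, 12)}.
Filtering on G ≠ p AND F ≥ 20 leaves {(a, m, 25, 20), (a, m, 25, 24), (c, m, 25, 20), (c, m, 25, 24), (d, m, 25, 20), (d, m, 25, 24), (m, m, 25, 20), (m, m, 25, 24), (t, m, 25, 20), (t, m, 25, 24)}.
Keep only column(s) F, G: {(20, a), (20, c), (20, d), (20, m), (20, t), (24, a), (24, c), (24, d), (24, m), (24, t)}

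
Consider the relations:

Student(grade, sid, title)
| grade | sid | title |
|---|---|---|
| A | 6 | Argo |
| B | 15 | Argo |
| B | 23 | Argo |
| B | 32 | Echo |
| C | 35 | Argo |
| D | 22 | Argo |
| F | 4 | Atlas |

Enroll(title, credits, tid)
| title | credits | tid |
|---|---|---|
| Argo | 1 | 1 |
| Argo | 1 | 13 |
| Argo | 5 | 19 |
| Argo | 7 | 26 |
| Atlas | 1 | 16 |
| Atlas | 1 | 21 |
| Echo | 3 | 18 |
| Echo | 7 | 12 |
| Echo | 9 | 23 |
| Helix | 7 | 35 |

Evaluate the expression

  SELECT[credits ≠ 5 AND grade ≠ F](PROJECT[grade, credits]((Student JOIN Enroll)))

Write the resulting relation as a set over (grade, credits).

Student ⋈ Enroll (natural join on title): {(A, 6, Argo, 1, 1), (A, 6, Argo, 1, 13), (A, 6, Argo, 5, 19), (A, 6, Argo, 7, 26), (B, 15, Argo, 1, 1), (B, 15, Argo, 1, 13), (B, 15, Argo, 5, 19), (B, 15, Argo, 7, 26), (B, 23, Argo, 1, 1), (B, 23, Argo, 1, 13), (B, 23, Argo, 5, 19), (B, 23, Argo, 7, 26), (B, 32, Echo, 3, 18), (B, 32, Echo, 7, 12), (B, 32, Echo, 9, 23), (C, 35, Argo, 1, 1), (C, 35, Argo, 1, 13), (C, 35, Argo, 5, 19), (C, 35, Argo, 7, 26), (D, 22, Argo, 1, 1), (D, 22, Argo, 1, 13), (D, 22, Argo, 5, 19), (D, 22, Argo, 7, 26), (F, 4, Atlas, 1, 16), (F, 4, Atlas, 1, 21)}
Keep only column(s) grade, credits (10 duplicate(s) eliminated): {(A, 1), (A, 5), (A, 7), (B, 1), (B, 3), (B, 5), (B, 7), (B, 9), (C, 1), (C, 5), (C, 7), (D, 1), (D, 5), (D, 7), (F, 1)}
σ[credits ≠ 5 AND grade ≠ F]: keep tuples satisfying credits ≠ 5 AND grade ≠ F → {(A, 1), (A, 7), (B, 1), (B, 3), (B, 7), (B, 9), (C, 1), (C, 7), (D, 1), (D, 7)}

{(A, 1), (A, 7), (B, 1), (B, 3), (B, 7), (B, 9), (C, 1), (C, 7), (D, 1), (D, 7)}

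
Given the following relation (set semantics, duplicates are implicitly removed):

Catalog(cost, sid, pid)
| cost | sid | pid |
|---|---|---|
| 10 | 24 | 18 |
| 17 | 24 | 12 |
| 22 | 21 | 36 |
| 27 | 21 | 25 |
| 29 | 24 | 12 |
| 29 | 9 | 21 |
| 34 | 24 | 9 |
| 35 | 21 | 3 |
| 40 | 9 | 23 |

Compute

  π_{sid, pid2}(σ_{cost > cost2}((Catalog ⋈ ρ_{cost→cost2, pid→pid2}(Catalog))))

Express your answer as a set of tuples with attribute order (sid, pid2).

{(21, 25), (21, 36), (24, 12), (24, 18), (9, 21)}

ρ[cost→cost2, pid→pid2]: schema becomes (cost2, sid, pid2); tuples unchanged.
Natural join on sid: {(10, 24, 18, 10, 18), (10, 24, 18, 17, 12), (10, 24, 18, 29, 12), (10, 24, 18, 34, 9), (17, 24, 12, 10, 18), (17, 24, 12, 17, 12), (17, 24, 12, 29, 12), (17, 24, 12, 34, 9), (22, 21, 36, 22, 36), (22, 21, 36, 27, 25), (22, 21, 36, 35, 3), (27, 21, 25, 22, 36), (27, 21, 25, 27, 25), (27, 21, 25, 35, 3), (29, 24, 12, 10, 18), (29, 24, 12, 17, 12), (29, 24, 12, 29, 12), (29, 24, 12, 34, 9), (29, 9, 21, 29, 21), (29, 9, 21, 40, 23), (34, 24, 9, 10, 18), (34, 24, 9, 17, 12), (34, 24, 9, 29, 12), (34, 24, 9, 34, 9), (35, 21, 3, 22, 36), (35, 21, 3, 27, 25), (35, 21, 3, 35, 3), (40, 9, 23, 29, 21), (40, 9, 23, 40, 23)}
Selection cost > cost2: {(17, 24, 12, 10, 18), (27, 21, 25, 22, 36), (29, 24, 12, 10, 18), (29, 24, 12, 17, 12), (34, 24, 9, 10, 18), (34, 24, 9, 17, 12), (34, 24, 9, 29, 12), (35, 21, 3, 22, 36), (35, 21, 3, 27, 25), (40, 9, 23, 29, 21)}
π_{sid, pid2} gives {(21, 25), (21, 36), (24, 12), (24, 18), (9, 21)} (5 duplicate(s) eliminated).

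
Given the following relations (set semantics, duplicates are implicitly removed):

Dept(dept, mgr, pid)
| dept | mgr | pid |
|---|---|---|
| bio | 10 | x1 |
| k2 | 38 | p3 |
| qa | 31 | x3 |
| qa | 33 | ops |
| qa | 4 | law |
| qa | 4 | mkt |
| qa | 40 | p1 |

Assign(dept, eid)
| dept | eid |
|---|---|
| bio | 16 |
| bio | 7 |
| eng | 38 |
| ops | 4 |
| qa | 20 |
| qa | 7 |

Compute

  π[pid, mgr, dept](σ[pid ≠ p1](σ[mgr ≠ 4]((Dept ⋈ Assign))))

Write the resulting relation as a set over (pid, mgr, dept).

{(ops, 33, qa), (x1, 10, bio), (x3, 31, qa)}

Natural join on dept: {(bio, 10, x1, 16), (bio, 10, x1, 7), (qa, 31, x3, 20), (qa, 31, x3, 7), (qa, 33, ops, 20), (qa, 33, ops, 7), (qa, 4, law, 20), (qa, 4, law, 7), (qa, 4, mkt, 20), (qa, 4, mkt, 7), (qa, 40, p1, 20), (qa, 40, p1, 7)}
Apply σ_{mgr ≠ 4}; surviving tuples: {(bio, 10, x1, 16), (bio, 10, x1, 7), (qa, 31, x3, 20), (qa, 31, x3, 7), (qa, 33, ops, 20), (qa, 33, ops, 7), (qa, 40, p1, 20), (qa, 40, p1, 7)}
Apply σ_{pid ≠ p1}; surviving tuples: {(bio, 10, x1, 16), (bio, 10, x1, 7), (qa, 31, x3, 20), (qa, 31, x3, 7), (qa, 33, ops, 20), (qa, 33, ops, 7)}
Projecting to pid, mgr, dept (3 duplicate(s) eliminated): {(ops, 33, qa), (x1, 10, bio), (x3, 31, qa)}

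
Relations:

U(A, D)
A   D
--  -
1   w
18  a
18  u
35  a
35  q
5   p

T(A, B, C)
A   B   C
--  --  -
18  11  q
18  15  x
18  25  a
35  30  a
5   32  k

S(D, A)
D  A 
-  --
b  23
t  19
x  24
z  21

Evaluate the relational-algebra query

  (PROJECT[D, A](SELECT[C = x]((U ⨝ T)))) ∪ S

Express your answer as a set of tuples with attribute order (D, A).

{(a, 18), (b, 23), (t, 19), (u, 18), (x, 24), (z, 21)}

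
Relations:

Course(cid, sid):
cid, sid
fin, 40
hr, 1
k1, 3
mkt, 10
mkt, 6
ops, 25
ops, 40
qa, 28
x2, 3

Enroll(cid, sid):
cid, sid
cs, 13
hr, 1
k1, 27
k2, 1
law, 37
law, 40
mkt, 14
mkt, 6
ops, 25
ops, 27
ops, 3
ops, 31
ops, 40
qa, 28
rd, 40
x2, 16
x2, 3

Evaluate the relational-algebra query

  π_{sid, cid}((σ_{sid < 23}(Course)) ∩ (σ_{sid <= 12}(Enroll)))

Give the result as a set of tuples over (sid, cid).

{(1, hr), (3, x2), (6, mkt)}

Selection sid < 23: {(hr, 1), (k1, 3), (mkt, 10), (mkt, 6), (x2, 3)}
Selection sid <= 12: {(hr, 1), (k2, 1), (mkt, 6), (ops, 3), (x2, 3)}
Intersection: {(hr, 1), (k1, 3), (mkt, 10), (mkt, 6), (x2, 3)} with {(hr, 1), (k2, 1), (mkt, 6), (ops, 3), (x2, 3)} → {(hr, 1), (mkt, 6), (x2, 3)}
π[sid, cid]: project onto (sid, cid) → {(1, hr), (3, x2), (6, mkt)}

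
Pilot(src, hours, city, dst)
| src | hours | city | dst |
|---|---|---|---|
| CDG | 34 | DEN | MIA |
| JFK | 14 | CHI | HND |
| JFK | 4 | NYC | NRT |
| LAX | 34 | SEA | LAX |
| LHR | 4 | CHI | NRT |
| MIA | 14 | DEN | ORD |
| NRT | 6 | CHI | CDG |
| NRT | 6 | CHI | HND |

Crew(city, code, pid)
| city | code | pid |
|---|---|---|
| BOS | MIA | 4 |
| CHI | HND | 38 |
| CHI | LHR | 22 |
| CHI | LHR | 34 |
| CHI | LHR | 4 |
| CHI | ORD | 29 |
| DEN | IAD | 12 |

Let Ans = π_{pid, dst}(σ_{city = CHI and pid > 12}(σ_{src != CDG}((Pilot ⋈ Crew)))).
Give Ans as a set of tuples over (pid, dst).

Natural join on city: {(CDG, 34, DEN, MIA, IAD, 12), (JFK, 14, CHI, HND, HND, 38), (JFK, 14, CHI, HND, LHR, 22), (JFK, 14, CHI, HND, LHR, 34), (JFK, 14, CHI, HND, LHR, 4), (JFK, 14, CHI, HND, ORD, 29), (LHR, 4, CHI, NRT, HND, 38), (LHR, 4, CHI, NRT, LHR, 22), (LHR, 4, CHI, NRT, LHR, 34), (LHR, 4, CHI, NRT, LHR, 4), (LHR, 4, CHI, NRT, ORD, 29), (MIA, 14, DEN, ORD, IAD, 12), (NRT, 6, CHI, CDG, HND, 38), (NRT, 6, CHI, CDG, LHR, 22), (NRT, 6, CHI, CDG, LHR, 34), (NRT, 6, CHI, CDG, LHR, 4), (NRT, 6, CHI, CDG, ORD, 29), (NRT, 6, CHI, HND, HND, 38), (NRT, 6, CHI, HND, LHR, 22), (NRT, 6, CHI, HND, LHR, 34), (NRT, 6, CHI, HND, LHR, 4), (NRT, 6, CHI, HND, ORD, 29)}
Selection src != CDG: {(JFK, 14, CHI, HND, HND, 38), (JFK, 14, CHI, HND, LHR, 22), (JFK, 14, CHI, HND, LHR, 34), (JFK, 14, CHI, HND, LHR, 4), (JFK, 14, CHI, HND, ORD, 29), (LHR, 4, CHI, NRT, HND, 38), (LHR, 4, CHI, NRT, LHR, 22), (LHR, 4, CHI, NRT, LHR, 34), (LHR, 4, CHI, NRT, LHR, 4), (LHR, 4, CHI, NRT, ORD, 29), (MIA, 14, DEN, ORD, IAD, 12), (NRT, 6, CHI, CDG, HND, 38), (NRT, 6, CHI, CDG, LHR, 22), (NRT, 6, CHI, CDG, LHR, 34), (NRT, 6, CHI, CDG, LHR, 4), (NRT, 6, CHI, CDG, ORD, 29), (NRT, 6, CHI, HND, HND, 38), (NRT, 6, CHI, HND, LHR, 22), (NRT, 6, CHI, HND, LHR, 34), (NRT, 6, CHI, HND, LHR, 4), (NRT, 6, CHI, HND, ORD, 29)}
Selection city = CHI and pid > 12: {(JFK, 14, CHI, HND, HND, 38), (JFK, 14, CHI, HND, LHR, 22), (JFK, 14, CHI, HND, LHR, 34), (JFK, 14, CHI, HND, ORD, 29), (LHR, 4, CHI, NRT, HND, 38), (LHR, 4, CHI, NRT, LHR, 22), (LHR, 4, CHI, NRT, LHR, 34), (LHR, 4, CHI, NRT, ORD, 29), (NRT, 6, CHI, CDG, HND, 38), (NRT, 6, CHI, CDG, LHR, 22), (NRT, 6, CHI, CDG, LHR, 34), (NRT, 6, CHI, CDG, ORD, 29), (NRT, 6, CHI, HND, HND, 38), (NRT, 6, CHI, HND, LHR, 22), (NRT, 6, CHI, HND, LHR, 34), (NRT, 6, CHI, HND, ORD, 29)}
π[pid, dst]: project onto (pid, dst) (4 duplicate(s) eliminated) → {(22, CDG), (22, HND), (22, NRT), (29, CDG), (29, HND), (29, NRT), (34, CDG), (34, HND), (34, NRT), (38, CDG), (38, HND), (38, NRT)}

{(22, CDG), (22, HND), (22, NRT), (29, CDG), (29, HND), (29, NRT), (34, CDG), (34, HND), (34, NRT), (38, CDG), (38, HND), (38, NRT)}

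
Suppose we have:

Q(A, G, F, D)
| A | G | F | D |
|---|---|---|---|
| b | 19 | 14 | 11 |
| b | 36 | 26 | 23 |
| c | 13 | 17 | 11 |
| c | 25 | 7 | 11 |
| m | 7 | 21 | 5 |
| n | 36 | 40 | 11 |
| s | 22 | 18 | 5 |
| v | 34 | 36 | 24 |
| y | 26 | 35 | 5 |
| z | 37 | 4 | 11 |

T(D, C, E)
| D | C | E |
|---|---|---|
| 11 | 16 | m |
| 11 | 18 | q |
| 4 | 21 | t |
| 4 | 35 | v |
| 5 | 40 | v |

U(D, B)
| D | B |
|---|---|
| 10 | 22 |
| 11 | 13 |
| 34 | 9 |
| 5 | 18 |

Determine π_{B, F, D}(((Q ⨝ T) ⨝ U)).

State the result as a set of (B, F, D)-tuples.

Joining Q and T on D yields {(b, 19, 14, 11, 16, m), (b, 19, 14, 11, 18, q), (c, 13, 17, 11, 16, m), (c, 13, 17, 11, 18, q), (c, 25, 7, 11, 16, m), (c, 25, 7, 11, 18, q), (m, 7, 21, 5, 40, v), (n, 36, 40, 11, 16, m), (n, 36, 40, 11, 18, q), (s, 22, 18, 5, 40, v), (y, 26, 35, 5, 40, v), (z, 37, 4, 11, 16, m), (z, 37, 4, 11, 18, q)}.
Joining (Q ⨝ T) and U on D yields {(b, 19, 14, 11, 16, m, 13), (b, 19, 14, 11, 18, q, 13), (c, 13, 17, 11, 16, m, 13), (c, 13, 17, 11, 18, q, 13), (c, 25, 7, 11, 16, m, 13), (c, 25, 7, 11, 18, q, 13), (m, 7, 21, 5, 40, v, 18), (n, 36, 40, 11, 16, m, 13), (n, 36, 40, 11, 18, q, 13), (s, 22, 18, 5, 40, v, 18), (y, 26, 35, 5, 40, v, 18), (z, 37, 4, 11, 16, m, 13), (z, 37, 4, 11, 18, q, 13)}.
Projecting to B, F, D (5 duplicate(s) eliminated): {(13, 14, 11), (13, 17, 11), (13, 4, 11), (13, 40, 11), (13, 7, 11), (18, 18, 5), (18, 21, 5), (18, 35, 5)}

{(13, 14, 11), (13, 17, 11), (13, 4, 11), (13, 40, 11), (13, 7, 11), (18, 18, 5), (18, 21, 5), (18, 35, 5)}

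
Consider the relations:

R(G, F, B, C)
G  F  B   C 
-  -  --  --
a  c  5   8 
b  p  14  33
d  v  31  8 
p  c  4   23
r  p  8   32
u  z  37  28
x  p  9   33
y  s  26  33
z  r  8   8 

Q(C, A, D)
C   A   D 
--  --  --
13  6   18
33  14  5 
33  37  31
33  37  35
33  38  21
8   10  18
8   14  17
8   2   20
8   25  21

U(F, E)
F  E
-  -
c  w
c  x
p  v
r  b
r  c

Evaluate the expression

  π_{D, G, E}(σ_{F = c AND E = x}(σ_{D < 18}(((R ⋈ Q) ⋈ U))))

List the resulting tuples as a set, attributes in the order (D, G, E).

{(17, a, x)}

Natural join on C: {(a, c, 5, 8, 10, 18), (a, c, 5, 8, 14, 17), (a, c, 5, 8, 2, 20), (a, c, 5, 8, 25, 21), (b, p, 14, 33, 14, 5), (b, p, 14, 33, 37, 31), (b, p, 14, 33, 37, 35), (b, p, 14, 33, 38, 21), (d, v, 31, 8, 10, 18), (d, v, 31, 8, 14, 17), (d, v, 31, 8, 2, 20), (d, v, 31, 8, 25, 21), (x, p, 9, 33, 14, 5), (x, p, 9, 33, 37, 31), (x, p, 9, 33, 37, 35), (x, p, 9, 33, 38, 21), (y, s, 26, 33, 14, 5), (y, s, 26, 33, 37, 31), (y, s, 26, 33, 37, 35), (y, s, 26, 33, 38, 21), (z, r, 8, 8, 10, 18), (z, r, 8, 8, 14, 17), (z, r, 8, 8, 2, 20), (z, r, 8, 8, 25, 21)}
Natural join on F: {(a, c, 5, 8, 10, 18, w), (a, c, 5, 8, 10, 18, x), (a, c, 5, 8, 14, 17, w), (a, c, 5, 8, 14, 17, x), (a, c, 5, 8, 2, 20, w), (a, c, 5, 8, 2, 20, x), (a, c, 5, 8, 25, 21, w), (a, c, 5, 8, 25, 21, x), (b, p, 14, 33, 14, 5, v), (b, p, 14, 33, 37, 31, v), (b, p, 14, 33, 37, 35, v), (b, p, 14, 33, 38, 21, v), (x, p, 9, 33, 14, 5, v), (x, p, 9, 33, 37, 31, v), (x, p, 9, 33, 37, 35, v), (x, p, 9, 33, 38, 21, v), (z, r, 8, 8, 10, 18, b), (z, r, 8, 8, 10, 18, c), (z, r, 8, 8, 14, 17, b), (z, r, 8, 8, 14, 17, c), (z, r, 8, 8, 2, 20, b), (z, r, 8, 8, 2, 20, c), (z, r, 8, 8, 25, 21, b), (z, r, 8, 8, 25, 21, c)}
Apply σ_{D < 18}; surviving tuples: {(a, c, 5, 8, 14, 17, w), (a, c, 5, 8, 14, 17, x), (b, p, 14, 33, 14, 5, v), (x, p, 9, 33, 14, 5, v), (z, r, 8, 8, 14, 17, b), (z, r, 8, 8, 14, 17, c)}
Apply σ_{F = c AND E = x}; surviving tuples: {(a, c, 5, 8, 14, 17, x)}
π[D, G, E]: project onto (D, G, E) → {(17, a, x)}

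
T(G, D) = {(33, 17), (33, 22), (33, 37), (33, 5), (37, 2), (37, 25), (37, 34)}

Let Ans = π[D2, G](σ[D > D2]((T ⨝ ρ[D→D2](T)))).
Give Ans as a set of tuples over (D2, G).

ρ[D→D2]: schema becomes (G, D2); tuples unchanged.
Natural join on G: {(33, 17, 17), (33, 17, 22), (33, 17, 37), (33, 17, 5), (33, 22, 17), (33, 22, 22), (33, 22, 37), (33, 22, 5), (33, 37, 17), (33, 37, 22), (33, 37, 37), (33, 37, 5), (33, 5, 17), (33, 5, 22), (33, 5, 37), (33, 5, 5), (37, 2, 2), (37, 2, 25), (37, 2, 34), (37, 25, 2), (37, 25, 25), (37, 25, 34), (37, 34, 2), (37, 34, 25), (37, 34, 34)}
Apply σ_{D > D2}; surviving tuples: {(33, 17, 5), (33, 22, 17), (33, 22, 5), (33, 37, 17), (33, 37, 22), (33, 37, 5), (37, 25, 2), (37, 34, 2), (37, 34, 25)}
Keep only column(s) D2, G (4 duplicate(s) eliminated): {(17, 33), (2, 37), (22, 33), (25, 37), (5, 33)}

{(17, 33), (2, 37), (22, 33), (25, 37), (5, 33)}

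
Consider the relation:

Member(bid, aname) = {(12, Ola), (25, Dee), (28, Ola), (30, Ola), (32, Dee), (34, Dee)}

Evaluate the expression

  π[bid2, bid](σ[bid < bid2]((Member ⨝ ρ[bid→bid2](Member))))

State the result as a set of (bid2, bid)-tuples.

{(28, 12), (30, 12), (30, 28), (32, 25), (34, 25), (34, 32)}

ρ[bid→bid2]: schema becomes (bid2, aname); tuples unchanged.
Natural join on aname: {(12, Ola, 12), (12, Ola, 28), (12, Ola, 30), (25, Dee, 25), (25, Dee, 32), (25, Dee, 34), (28, Ola, 12), (28, Ola, 28), (28, Ola, 30), (30, Ola, 12), (30, Ola, 28), (30, Ola, 30), (32, Dee, 25), (32, Dee, 32), (32, Dee, 34), (34, Dee, 25), (34, Dee, 32), (34, Dee, 34)}
Filtering on bid < bid2 leaves {(12, Ola, 28), (12, Ola, 30), (25, Dee, 32), (25, Dee, 34), (28, Ola, 30), (32, Dee, 34)}.
π[bid2, bid]: project onto (bid2, bid) → {(28, 12), (30, 12), (30, 28), (32, 25), (34, 25), (34, 32)}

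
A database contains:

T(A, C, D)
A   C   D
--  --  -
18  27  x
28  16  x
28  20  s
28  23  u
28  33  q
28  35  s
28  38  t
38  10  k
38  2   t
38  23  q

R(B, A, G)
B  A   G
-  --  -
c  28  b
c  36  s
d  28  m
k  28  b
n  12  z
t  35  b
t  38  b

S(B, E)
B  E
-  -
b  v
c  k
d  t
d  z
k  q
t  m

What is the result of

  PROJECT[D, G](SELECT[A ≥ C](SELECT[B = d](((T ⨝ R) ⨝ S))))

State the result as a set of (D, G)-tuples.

T ⋈ R (natural join on A): {(28, 16, x, c, b), (28, 16, x, d, m), (28, 16, x, k, b), (28, 20, s, c, b), (28, 20, s, d, m), (28, 20, s, k, b), (28, 23, u, c, b), (28, 23, u, d, m), (28, 23, u, k, b), (28, 33, q, c, b), (28, 33, q, d, m), (28, 33, q, k, b), (28, 35, s, c, b), (28, 35, s, d, m), (28, 35, s, k, b), (28, 38, t, c, b), (28, 38, t, d, m), (28, 38, t, k, b), (38, 10, k, t, b), (38, 2, t, t, b), (38, 23, q, t, b)}
(T ⨝ R) ⋈ S (natural join on B): {(28, 16, x, c, b, k), (28, 16, x, d, m, t), (28, 16, x, d, m, z), (28, 16, x, k, b, q), (28, 20, s, c, b, k), (28, 20, s, d, m, t), (28, 20, s, d, m, z), (28, 20, s, k, b, q), (28, 23, u, c, b, k), (28, 23, u, d, m, t), (28, 23, u, d, m, z), (28, 23, u, k, b, q), (28, 33, q, c, b, k), (28, 33, q, d, m, t), (28, 33, q, d, m, z), (28, 33, q, k, b, q), (28, 35, s, c, b, k), (28, 35, s, d, m, t), (28, 35, s, d, m, z), (28, 35, s, k, b, q), (28, 38, t, c, b, k), (28, 38, t, d, m, t), (28, 38, t, d, m, z), (28, 38, t, k, b, q), (38, 10, k, t, b, m), (38, 2, t, t, b, m), (38, 23, q, t, b, m)}
Selection B = d: {(28, 16, x, d, m, t), (28, 16, x, d, m, z), (28, 20, s, d, m, t), (28, 20, s, d, m, z), (28, 23, u, d, m, t), (28, 23, u, d, m, z), (28, 33, q, d, m, t), (28, 33, q, d, m, z), (28, 35, s, d, m, t), (28, 35, s, d, m, z), (28, 38, t, d, m, t), (28, 38, t, d, m, z)}
Selection A ≥ C: {(28, 16, x, d, m, t), (28, 16, x, d, m, z), (28, 20, s, d, m, t), (28, 20, s, d, m, z), (28, 23, u, d, m, t), (28, 23, u, d, m, z)}
Projecting to D, G (3 duplicate(s) eliminated): {(s, m), (u, m), (x, m)}

{(s, m), (u, m), (x, m)}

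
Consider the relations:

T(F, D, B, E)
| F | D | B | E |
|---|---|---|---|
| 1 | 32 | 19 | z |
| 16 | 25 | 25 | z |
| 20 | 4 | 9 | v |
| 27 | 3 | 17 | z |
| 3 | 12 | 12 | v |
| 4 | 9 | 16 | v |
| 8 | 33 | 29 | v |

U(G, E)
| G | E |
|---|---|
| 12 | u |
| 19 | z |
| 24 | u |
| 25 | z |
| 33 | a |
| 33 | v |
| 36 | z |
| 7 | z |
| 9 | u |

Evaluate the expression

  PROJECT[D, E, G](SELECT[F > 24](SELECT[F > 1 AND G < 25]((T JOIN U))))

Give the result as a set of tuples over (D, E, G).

Natural join on E: {(1, 32, 19, z, 19), (1, 32, 19, z, 25), (1, 32, 19, z, 36), (1, 32, 19, z, 7), (16, 25, 25, z, 19), (16, 25, 25, z, 25), (16, 25, 25, z, 36), (16, 25, 25, z, 7), (20, 4, 9, v, 33), (27, 3, 17, z, 19), (27, 3, 17, z, 25), (27, 3, 17, z, 36), (27, 3, 17, z, 7), (3, 12, 12, v, 33), (4, 9, 16, v, 33), (8, 33, 29, v, 33)}
Apply σ_{F > 1 AND G < 25}; surviving tuples: {(16, 25, 25, z, 19), (16, 25, 25, z, 7), (27, 3, 17, z, 19), (27, 3, 17, z, 7)}
Apply σ_{F > 24}; surviving tuples: {(27, 3, 17, z, 19), (27, 3, 17, z, 7)}
π[D, E, G]: project onto (D, E, G) → {(3, z, 19), (3, z, 7)}

{(3, z, 19), (3, z, 7)}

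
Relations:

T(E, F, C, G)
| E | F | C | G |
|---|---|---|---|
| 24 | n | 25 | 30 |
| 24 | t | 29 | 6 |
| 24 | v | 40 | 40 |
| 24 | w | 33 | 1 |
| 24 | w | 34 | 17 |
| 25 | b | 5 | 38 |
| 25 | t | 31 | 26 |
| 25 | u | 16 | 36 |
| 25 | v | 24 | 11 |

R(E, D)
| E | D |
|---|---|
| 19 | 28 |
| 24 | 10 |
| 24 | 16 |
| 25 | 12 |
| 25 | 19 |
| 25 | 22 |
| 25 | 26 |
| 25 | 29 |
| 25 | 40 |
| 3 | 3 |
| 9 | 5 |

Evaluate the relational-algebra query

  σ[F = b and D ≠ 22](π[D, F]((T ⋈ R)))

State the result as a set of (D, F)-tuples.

{(12, b), (19, b), (26, b), (29, b), (40, b)}

Joining T and R on E yields {(24, n, 25, 30, 10), (24, n, 25, 30, 16), (24, t, 29, 6, 10), (24, t, 29, 6, 16), (24, v, 40, 40, 10), (24, v, 40, 40, 16), (24, w, 33, 1, 10), (24, w, 33, 1, 16), (24, w, 34, 17, 10), (24, w, 34, 17, 16), (25, b, 5, 38, 12), (25, b, 5, 38, 19), (25, b, 5, 38, 22), (25, b, 5, 38, 26), (25, b, 5, 38, 29), (25, b, 5, 38, 40), (25, t, 31, 26, 12), (25, t, 31, 26, 19), (25, t, 31, 26, 22), (25, t, 31, 26, 26), (25, t, 31, 26, 29), (25, t, 31, 26, 40), (25, u, 16, 36, 12), (25, u, 16, 36, 19), (25, u, 16, 36, 22), (25, u, 16, 36, 26), (25, u, 16, 36, 29), (25, u, 16, 36, 40), (25, v, 24, 11, 12), (25, v, 24, 11, 19), (25, v, 24, 11, 22), (25, v, 24, 11, 26), (25, v, 24, 11, 29), (25, v, 24, 11, 40)}.
π_{D, F} gives {(10, n), (10, t), (10, v), (10, w), (12, b), (12, t), (12, u), (12, v), (16, n), (16, t), (16, v), (16, w), (19, b), (19, t), (19, u), (19, v), (22, b), (22, t), (22, u), (22, v), (26, b), (26, t), (26, u), (26, v), (29, b), (29, t), (29, u), (29, v), (40, b), (40, t), (40, u), (40, v)} (2 duplicate(s) eliminated).
Filtering on F = b and D ≠ 22 leaves {(12, b), (19, b), (26, b), (29, b), (40, b)}.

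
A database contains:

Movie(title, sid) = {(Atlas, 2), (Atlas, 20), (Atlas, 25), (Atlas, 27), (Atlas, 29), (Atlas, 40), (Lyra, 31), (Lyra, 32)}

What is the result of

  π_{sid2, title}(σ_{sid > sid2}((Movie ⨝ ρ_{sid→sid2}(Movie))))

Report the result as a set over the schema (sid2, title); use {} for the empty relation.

ρ[sid→sid2]: schema becomes (title, sid2); tuples unchanged.
Joining Movie and ρ_{sid→sid2}(Movie) on title yields {(Atlas, 2, 2), (Atlas, 2, 20), (Atlas, 2, 25), (Atlas, 2, 27), (Atlas, 2, 29), (Atlas, 2, 40), (Atlas, 20, 2), (Atlas, 20, 20), (Atlas, 20, 25), (Atlas, 20, 27), (Atlas, 20, 29), (Atlas, 20, 40), (Atlas, 25, 2), (Atlas, 25, 20), (Atlas, 25, 25), (Atlas, 25, 27), (Atlas, 25, 29), (Atlas, 25, 40), (Atlas, 27, 2), (Atlas, 27, 20), (Atlas, 27, 25), (Atlas, 27, 27), (Atlas, 27, 29), (Atlas, 27, 40), (Atlas, 29, 2), (Atlas, 29, 20), (Atlas, 29, 25), (Atlas, 29, 27), (Atlas, 29, 29), (Atlas, 29, 40), (Atlas, 40, 2), (Atlas, 40, 20), (Atlas, 40, 25), (Atlas, 40, 27), (Atlas, 40, 29), (Atlas, 40, 40), (Lyra, 31, 31), (Lyra, 31, 32), (Lyra, 32, 31), (Lyra, 32, 32)}.
σ[sid > sid2]: keep tuples satisfying sid > sid2 → {(Atlas, 20, 2), (Atlas, 25, 2), (Atlas, 25, 20), (Atlas, 27, 2), (Atlas, 27, 20), (Atlas, 27, 25), (Atlas, 29, 2), (Atlas, 29, 20), (Atlas, 29, 25), (Atlas, 29, 27), (Atlas, 40, 2), (Atlas, 40, 20), (Atlas, 40, 25), (Atlas, 40, 27), (Atlas, 40, 29), (Lyra, 32, 31)}
π_{sid2, title} gives {(2, Atlas), (20, Atlas), (25, Atlas), (27, Atlas), (29, Atlas), (31, Lyra)} (10 duplicate(s) eliminated).

{(2, Atlas), (20, Atlas), (25, Atlas), (27, Atlas), (29, Atlas), (31, Lyra)}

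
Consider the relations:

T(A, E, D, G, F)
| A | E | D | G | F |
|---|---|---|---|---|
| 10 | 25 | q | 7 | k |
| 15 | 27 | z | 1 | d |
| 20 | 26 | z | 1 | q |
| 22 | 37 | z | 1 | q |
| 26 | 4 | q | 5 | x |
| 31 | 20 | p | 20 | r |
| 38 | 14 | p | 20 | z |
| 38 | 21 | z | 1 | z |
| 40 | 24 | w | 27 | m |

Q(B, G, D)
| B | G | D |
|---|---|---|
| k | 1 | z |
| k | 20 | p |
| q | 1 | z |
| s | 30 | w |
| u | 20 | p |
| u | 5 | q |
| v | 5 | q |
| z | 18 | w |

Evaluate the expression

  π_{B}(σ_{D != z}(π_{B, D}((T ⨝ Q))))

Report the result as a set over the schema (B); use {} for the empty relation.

{k, u, v}

Joining T and Q on D, G yields {(15, 27, z, 1, d, k), (15, 27, z, 1, d, q), (20, 26, z, 1, q, k), (20, 26, z, 1, q, q), (22, 37, z, 1, q, k), (22, 37, z, 1, q, q), (26, 4, q, 5, x, u), (26, 4, q, 5, x, v), (31, 20, p, 20, r, k), (31, 20, p, 20, r, u), (38, 14, p, 20, z, k), (38, 14, p, 20, z, u), (38, 21, z, 1, z, k), (38, 21, z, 1, z, q)}.
Keep only column(s) B, D (8 duplicate(s) eliminated): {(k, p), (k, z), (q, z), (u, p), (u, q), (v, q)}
Selection D != z: {(k, p), (u, p), (u, q), (v, q)}
Keep only column(s) B (1 duplicate(s) eliminated): {k, u, v}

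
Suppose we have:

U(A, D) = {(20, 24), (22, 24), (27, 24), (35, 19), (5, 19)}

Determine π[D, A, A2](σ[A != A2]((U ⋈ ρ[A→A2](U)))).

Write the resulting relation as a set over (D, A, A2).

{(19, 35, 5), (19, 5, 35), (24, 20, 22), (24, 20, 27), (24, 22, 20), (24, 22, 27), (24, 27, 20), (24, 27, 22)}

ρ[A→A2]: schema becomes (A2, D); tuples unchanged.
Natural join on D: {(20, 24, 20), (20, 24, 22), (20, 24, 27), (22, 24, 20), (22, 24, 22), (22, 24, 27), (27, 24, 20), (27, 24, 22), (27, 24, 27), (35, 19, 35), (35, 19, 5), (5, 19, 35), (5, 19, 5)}
σ[A != A2]: keep tuples satisfying A != A2 → {(20, 24, 22), (20, 24, 27), (22, 24, 20), (22, 24, 27), (27, 24, 20), (27, 24, 22), (35, 19, 5), (5, 19, 35)}
Projecting to D, A, A2: {(19, 35, 5), (19, 5, 35), (24, 20, 22), (24, 20, 27), (24, 22, 20), (24, 22, 27), (24, 27, 20), (24, 27, 22)}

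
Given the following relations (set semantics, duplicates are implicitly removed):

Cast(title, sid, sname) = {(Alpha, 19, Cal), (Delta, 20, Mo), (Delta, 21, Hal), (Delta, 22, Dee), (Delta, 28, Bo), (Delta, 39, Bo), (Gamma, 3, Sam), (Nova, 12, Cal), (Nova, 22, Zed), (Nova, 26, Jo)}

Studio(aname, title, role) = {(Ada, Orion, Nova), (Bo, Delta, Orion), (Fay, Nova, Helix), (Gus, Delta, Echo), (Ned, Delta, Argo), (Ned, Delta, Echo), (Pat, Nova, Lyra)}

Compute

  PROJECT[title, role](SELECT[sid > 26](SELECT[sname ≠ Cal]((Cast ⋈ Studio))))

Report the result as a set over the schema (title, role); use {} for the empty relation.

{(Delta, Argo), (Delta, Echo), (Delta, Orion)}

Cast ⋈ Studio (natural join on title): {(Delta, 20, Mo, Bo, Orion), (Delta, 20, Mo, Gus, Echo), (Delta, 20, Mo, Ned, Argo), (Delta, 20, Mo, Ned, Echo), (Delta, 21, Hal, Bo, Orion), (Delta, 21, Hal, Gus, Echo), (Delta, 21, Hal, Ned, Argo), (Delta, 21, Hal, Ned, Echo), (Delta, 22, Dee, Bo, Orion), (Delta, 22, Dee, Gus, Echo), (Delta, 22, Dee, Ned, Argo), (Delta, 22, Dee, Ned, Echo), (Delta, 28, Bo, Bo, Orion), (Delta, 28, Bo, Gus, Echo), (Delta, 28, Bo, Ned, Argo), (Delta, 28, Bo, Ned, Echo), (Delta, 39, Bo, Bo, Orion), (Delta, 39, Bo, Gus, Echo), (Delta, 39, Bo, Ned, Argo), (Delta, 39, Bo, Ned, Echo), (Nova, 12, Cal, Fay, Helix), (Nova, 12, Cal, Pat, Lyra), (Nova, 22, Zed, Fay, Helix), (Nova, 22, Zed, Pat, Lyra), (Nova, 26, Jo, Fay, Helix), (Nova, 26, Jo, Pat, Lyra)}
Selection sname ≠ Cal: {(Delta, 20, Mo, Bo, Orion), (Delta, 20, Mo, Gus, Echo), (Delta, 20, Mo, Ned, Argo), (Delta, 20, Mo, Ned, Echo), (Delta, 21, Hal, Bo, Orion), (Delta, 21, Hal, Gus, Echo), (Delta, 21, Hal, Ned, Argo), (Delta, 21, Hal, Ned, Echo), (Delta, 22, Dee, Bo, Orion), (Delta, 22, Dee, Gus, Echo), (Delta, 22, Dee, Ned, Argo), (Delta, 22, Dee, Ned, Echo), (Delta, 28, Bo, Bo, Orion), (Delta, 28, Bo, Gus, Echo), (Delta, 28, Bo, Ned, Argo), (Delta, 28, Bo, Ned, Echo), (Delta, 39, Bo, Bo, Orion), (Delta, 39, Bo, Gus, Echo), (Delta, 39, Bo, Ned, Argo), (Delta, 39, Bo, Ned, Echo), (Nova, 22, Zed, Fay, Helix), (Nova, 22, Zed, Pat, Lyra), (Nova, 26, Jo, Fay, Helix), (Nova, 26, Jo, Pat, Lyra)}
Selection sid > 26: {(Delta, 28, Bo, Bo, Orion), (Delta, 28, Bo, Gus, Echo), (Delta, 28, Bo, Ned, Argo), (Delta, 28, Bo, Ned, Echo), (Delta, 39, Bo, Bo, Orion), (Delta, 39, Bo, Gus, Echo), (Delta, 39, Bo, Ned, Argo), (Delta, 39, Bo, Ned, Echo)}
π[title, role]: project onto (title, role) (5 duplicate(s) eliminated) → {(Delta, Argo), (Delta, Echo), (Delta, Orion)}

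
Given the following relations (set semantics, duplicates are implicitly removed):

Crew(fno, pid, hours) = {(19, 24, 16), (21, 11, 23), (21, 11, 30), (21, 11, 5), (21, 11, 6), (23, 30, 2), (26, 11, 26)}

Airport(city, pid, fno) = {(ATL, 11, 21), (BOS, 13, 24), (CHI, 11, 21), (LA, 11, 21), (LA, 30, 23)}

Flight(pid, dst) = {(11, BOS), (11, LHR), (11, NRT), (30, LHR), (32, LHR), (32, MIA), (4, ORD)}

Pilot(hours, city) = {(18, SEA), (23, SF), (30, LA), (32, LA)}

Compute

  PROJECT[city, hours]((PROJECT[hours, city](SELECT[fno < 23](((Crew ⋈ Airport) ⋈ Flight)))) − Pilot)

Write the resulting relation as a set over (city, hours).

{(ATL, 23), (ATL, 30), (ATL, 5), (ATL, 6), (CHI, 23), (CHI, 30), (CHI, 5), (CHI, 6), (LA, 23), (LA, 5), (LA, 6)}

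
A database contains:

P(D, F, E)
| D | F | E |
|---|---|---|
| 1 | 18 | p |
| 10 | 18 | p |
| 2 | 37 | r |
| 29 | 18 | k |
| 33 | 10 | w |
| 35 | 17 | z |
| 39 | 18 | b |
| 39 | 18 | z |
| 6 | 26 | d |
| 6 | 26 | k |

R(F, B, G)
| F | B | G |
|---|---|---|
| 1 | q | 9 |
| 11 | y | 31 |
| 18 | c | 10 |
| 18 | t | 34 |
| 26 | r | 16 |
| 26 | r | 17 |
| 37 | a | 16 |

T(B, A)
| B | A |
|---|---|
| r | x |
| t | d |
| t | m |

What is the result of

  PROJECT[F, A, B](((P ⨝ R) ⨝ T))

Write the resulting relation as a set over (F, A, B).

P ⋈ R (natural join on F): {(1, 18, p, c, 10), (1, 18, p, t, 34), (10, 18, p, c, 10), (10, 18, p, t, 34), (2, 37, r, a, 16), (29, 18, k, c, 10), (29, 18, k, t, 34), (39, 18, b, c, 10), (39, 18, b, t, 34), (39, 18, z, c, 10), (39, 18, z, t, 34), (6, 26, d, r, 16), (6, 26, d, r, 17), (6, 26, k, r, 16), (6, 26, k, r, 17)}
(P ⨝ R) ⋈ T (natural join on B): {(1, 18, p, t, 34, d), (1, 18, p, t, 34, m), (10, 18, p, t, 34, d), (10, 18, p, t, 34, m), (29, 18, k, t, 34, d), (29, 18, k, t, 34, m), (39, 18, b, t, 34, d), (39, 18, b, t, 34, m), (39, 18, z, t, 34, d), (39, 18, z, t, 34, m), (6, 26, d, r, 16, x), (6, 26, d, r, 17, x), (6, 26, k, r, 16, x), (6, 26, k, r, 17, x)}
Keep only column(s) F, A, B (11 duplicate(s) eliminated): {(18, d, t), (18, m, t), (26, x, r)}

{(18, d, t), (18, m, t), (26, x, r)}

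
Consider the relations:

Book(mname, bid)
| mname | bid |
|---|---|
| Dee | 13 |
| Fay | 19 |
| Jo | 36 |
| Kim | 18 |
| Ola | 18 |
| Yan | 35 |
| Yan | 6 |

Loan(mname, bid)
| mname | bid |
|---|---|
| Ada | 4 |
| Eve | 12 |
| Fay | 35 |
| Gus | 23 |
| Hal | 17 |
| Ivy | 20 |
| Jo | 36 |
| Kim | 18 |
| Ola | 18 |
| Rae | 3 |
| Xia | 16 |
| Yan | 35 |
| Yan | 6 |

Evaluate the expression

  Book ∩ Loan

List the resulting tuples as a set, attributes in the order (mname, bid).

{(Jo, 36), (Kim, 18), (Ola, 18), (Yan, 35), (Yan, 6)}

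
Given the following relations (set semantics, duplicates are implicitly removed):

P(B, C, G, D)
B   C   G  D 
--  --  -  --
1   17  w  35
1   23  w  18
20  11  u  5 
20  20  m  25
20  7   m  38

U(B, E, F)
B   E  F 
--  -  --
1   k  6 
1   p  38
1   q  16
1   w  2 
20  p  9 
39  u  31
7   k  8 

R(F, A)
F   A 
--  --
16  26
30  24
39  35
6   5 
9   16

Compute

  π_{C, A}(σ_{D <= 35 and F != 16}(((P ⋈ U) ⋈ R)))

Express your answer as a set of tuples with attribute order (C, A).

Natural join on B: {(1, 17, w, 35, k, 6), (1, 17, w, 35, p, 38), (1, 17, w, 35, q, 16), (1, 17, w, 35, w, 2), (1, 23, w, 18, k, 6), (1, 23, w, 18, p, 38), (1, 23, w, 18, q, 16), (1, 23, w, 18, w, 2), (20, 11, u, 5, p, 9), (20, 20, m, 25, p, 9), (20, 7, m, 38, p, 9)}
Natural join on F: {(1, 17, w, 35, k, 6, 5), (1, 17, w, 35, q, 16, 26), (1, 23, w, 18, k, 6, 5), (1, 23, w, 18, q, 16, 26), (20, 11, u, 5, p, 9, 16), (20, 20, m, 25, p, 9, 16), (20, 7, m, 38, p, 9, 16)}
Apply σ_{D <= 35 and F != 16}; surviving tuples: {(1, 17, w, 35, k, 6, 5), (1, 23, w, 18, k, 6, 5), (20, 11, u, 5, p, 9, 16), (20, 20, m, 25, p, 9, 16)}
π_{C, A} gives {(11, 16), (17, 5), (20, 16), (23, 5)}.

{(11, 16), (17, 5), (20, 16), (23, 5)}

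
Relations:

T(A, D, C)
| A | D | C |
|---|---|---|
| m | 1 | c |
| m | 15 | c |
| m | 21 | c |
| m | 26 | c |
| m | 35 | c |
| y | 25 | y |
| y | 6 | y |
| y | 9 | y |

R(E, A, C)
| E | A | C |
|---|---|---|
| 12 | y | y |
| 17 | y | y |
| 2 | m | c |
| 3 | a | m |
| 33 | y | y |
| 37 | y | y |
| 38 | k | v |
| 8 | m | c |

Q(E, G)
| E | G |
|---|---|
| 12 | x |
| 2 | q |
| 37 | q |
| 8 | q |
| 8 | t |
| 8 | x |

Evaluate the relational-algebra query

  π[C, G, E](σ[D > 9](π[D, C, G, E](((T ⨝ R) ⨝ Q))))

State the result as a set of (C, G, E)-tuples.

Natural join on A, C: {(m, 1, c, 2), (m, 1, c, 8), (m, 15, c, 2), (m, 15, c, 8), (m, 21, c, 2), (m, 21, c, 8), (m, 26, c, 2), (m, 26, c, 8), (m, 35, c, 2), (m, 35, c, 8), (y, 25, y, 12), (y, 25, y, 17), (y, 25, y, 33), (y, 25, y, 37), (y, 6, y, 12), (y, 6, y, 17), (y, 6, y, 33), (y, 6, y, 37), (y, 9, y, 12), (y, 9, y, 17), (y, 9, y, 33), (y, 9, y, 37)}
Natural join on E: {(m, 1, c, 2, q), (m, 1, c, 8, q), (m, 1, c, 8, t), (m, 1, c, 8, x), (m, 15, c, 2, q), (m, 15, c, 8, q), (m, 15, c, 8, t), (m, 15, c, 8, x), (m, 21, c, 2, q), (m, 21, c, 8, q), (m, 21, c, 8, t), (m, 21, c, 8, x), (m, 26, c, 2, q), (m, 26, c, 8, q), (m, 26, c, 8, t), (m, 26, c, 8, x), (m, 35, c, 2, q), (m, 35, c, 8, q), (m, 35, c, 8, t), (m, 35, c, 8, x), (y, 25, y, 12, x), (y, 25, y, 37, q), (y, 6, y, 12, x), (y, 6, y, 37, q), (y, 9, y, 12, x), (y, 9, y, 37, q)}
π_{D, C, G, E} gives {(1, c, q, 2), (1, c, q, 8), (1, c, t, 8), (1, c, x, 8), (15, c, q, 2), (15, c, q, 8), (15, c, t, 8), (15, c, x, 8), (21, c, q, 2), (21, c, q, 8), (21, c, t, 8), (21, c, x, 8), (25, y, q, 37), (25, y, x, 12), (26, c, q, 2), (26, c, q, 8), (26, c, t, 8), (26, c, x, 8), (35, c, q, 2), (35, c, q, 8), (35, c, t, 8), (35, c, x, 8), (6, y, q, 37), (6, y, x, 12), (9, y, q, 37), (9, y, x, 12)}.
Filtering on D > 9 leaves {(15, c, q, 2), (15, c, q, 8), (15, c, t, 8), (15, c, x, 8), (21, c, q, 2), (21, c, q, 8), (21, c, t, 8), (21, c, x, 8), (25, y, q, 37), (25, y, x, 12), (26, c, q, 2), (26, c, q, 8), (26, c, t, 8), (26, c, x, 8), (35, c, q, 2), (35, c, q, 8), (35, c, t, 8), (35, c, x, 8)}.
π_{C, G, E} gives {(c, q, 2), (c, q, 8), (c, t, 8), (c, x, 8), (y, q, 37), (y, x, 12)} (12 duplicate(s) eliminated).

{(c, q, 2), (c, q, 8), (c, t, 8), (c, x, 8), (y, q, 37), (y, x, 12)}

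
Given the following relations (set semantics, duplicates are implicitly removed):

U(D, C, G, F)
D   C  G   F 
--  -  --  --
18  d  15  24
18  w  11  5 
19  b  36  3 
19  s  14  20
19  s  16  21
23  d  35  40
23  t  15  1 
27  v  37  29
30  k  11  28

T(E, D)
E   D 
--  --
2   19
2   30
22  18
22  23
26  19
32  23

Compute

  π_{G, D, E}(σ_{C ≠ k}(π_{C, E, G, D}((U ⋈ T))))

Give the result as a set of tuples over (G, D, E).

Natural join on D: {(18, d, 15, 24, 22), (18, w, 11, 5, 22), (19, b, 36, 3, 2), (19, b, 36, 3, 26), (19, s, 14, 20, 2), (19, s, 14, 20, 26), (19, s, 16, 21, 2), (19, s, 16, 21, 26), (23, d, 35, 40, 22), (23, d, 35, 40, 32), (23, t, 15, 1, 22), (23, t, 15, 1, 32), (30, k, 11, 28, 2)}
π[C, E, G, D]: project onto (C, E, G, D) → {(b, 2, 36, 19), (b, 26, 36, 19), (d, 22, 15, 18), (d, 22, 35, 23), (d, 32, 35, 23), (k, 2, 11, 30), (s, 2, 14, 19), (s, 2, 16, 19), (s, 26, 14, 19), (s, 26, 16, 19), (t, 22, 15, 23), (t, 32, 15, 23), (w, 22, 11, 18)}
Selection C ≠ k: {(b, 2, 36, 19), (b, 26, 36, 19), (d, 22, 15, 18), (d, 22, 35, 23), (d, 32, 35, 23), (s, 2, 14, 19), (s, 2, 16, 19), (s, 26, 14, 19), (s, 26, 16, 19), (t, 22, 15, 23), (t, 32, 15, 23), (w, 22, 11, 18)}
π[G, D, E]: project onto (G, D, E) → {(11, 18, 22), (14, 19, 2), (14, 19, 26), (15, 18, 22), (15, 23, 22), (15, 23, 32), (16, 19, 2), (16, 19, 26), (35, 23, 22), (35, 23, 32), (36, 19, 2), (36, 19, 26)}

{(11, 18, 22), (14, 19, 2), (14, 19, 26), (15, 18, 22), (15, 23, 22), (15, 23, 32), (16, 19, 2), (16, 19, 26), (35, 23, 22), (35, 23, 32), (36, 19, 2), (36, 19, 26)}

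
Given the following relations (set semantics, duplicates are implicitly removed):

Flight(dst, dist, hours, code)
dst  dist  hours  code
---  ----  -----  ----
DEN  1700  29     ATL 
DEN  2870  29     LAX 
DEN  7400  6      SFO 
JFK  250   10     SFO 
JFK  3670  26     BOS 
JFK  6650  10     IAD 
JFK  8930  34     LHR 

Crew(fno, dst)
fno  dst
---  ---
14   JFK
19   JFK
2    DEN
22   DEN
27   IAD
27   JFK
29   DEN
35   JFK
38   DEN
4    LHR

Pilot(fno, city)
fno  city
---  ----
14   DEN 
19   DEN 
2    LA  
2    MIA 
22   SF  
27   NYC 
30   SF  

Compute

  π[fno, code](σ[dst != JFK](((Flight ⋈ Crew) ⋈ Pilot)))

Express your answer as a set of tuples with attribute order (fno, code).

{(2, ATL), (2, LAX), (2, SFO), (22, ATL), (22, LAX), (22, SFO)}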